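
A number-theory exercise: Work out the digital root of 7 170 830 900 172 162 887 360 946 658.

7

7+1+7+0+8+3+0+9+0+0+1+7+2+1+6+2+8+8+7+3+6+0+9+4+6+6+5+8 = 124
1+2+4 = 7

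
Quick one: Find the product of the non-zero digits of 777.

343

7×7×7 = 343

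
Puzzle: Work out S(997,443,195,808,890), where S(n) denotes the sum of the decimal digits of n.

84

9+9+7+4+4+3+1+9+5+8+0+8+8+9+0 = 84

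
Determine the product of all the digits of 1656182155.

1×6×5×6×1×8×2×1×5×5 = 72000

72000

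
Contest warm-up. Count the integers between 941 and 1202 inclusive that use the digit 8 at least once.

53

The integers in [941, 1202] that use the digit 8 at least once: 948, 958, 968, 978, 980, 981, …, 1189, 1198.
53 qualify.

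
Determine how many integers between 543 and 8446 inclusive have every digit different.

4105

The integers in [543, 8446] that have every digit different: 543, 546, 547, 548, 549, 560, …, 8437, 8439.
4105 qualify.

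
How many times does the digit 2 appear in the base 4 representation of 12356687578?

6

12356687578 in base 4 is 23200201001123122.
The digit 2 appears 6 times.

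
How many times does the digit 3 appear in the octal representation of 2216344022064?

2216344022064 in base 8 is 40201031366060.
The digit 3 appears 2 times.

2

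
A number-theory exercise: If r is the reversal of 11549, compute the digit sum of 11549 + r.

Reversal of 11549 is 94511; 11549 + 94511 = 106060.
Digit sum of 106060: 1+0+6+0+6+0 = 13.

13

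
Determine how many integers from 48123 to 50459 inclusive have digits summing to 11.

25

The integers in [48123, 50459] that have digits summing to 11: 50006, 50015, 50024, 50033, 50042, 50051, …, 50411, 50420.
25 qualify.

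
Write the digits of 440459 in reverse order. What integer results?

Reversing 440459 gives 954044.

954044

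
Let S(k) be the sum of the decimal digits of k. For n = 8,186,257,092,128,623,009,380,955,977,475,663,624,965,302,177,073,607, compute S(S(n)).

13

First digit sum: 238.
2+3+8 = 13.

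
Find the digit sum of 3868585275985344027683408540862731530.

3+8+6+8+5+8+5+2+7+5+9+8+5+3+4+4+0+2+7+6+8+3+4+0+8+5+4+0+8+6+2+7+3+1+5+3+0 = 172

172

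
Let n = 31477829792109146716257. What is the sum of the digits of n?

3+1+4+7+7+8+2+9+7+9+2+1+0+9+1+4+6+7+1+6+2+5+7 = 108

108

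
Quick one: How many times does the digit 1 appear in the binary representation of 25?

25 in base 2 is 11001.
The digit 1 appears 3 times.

3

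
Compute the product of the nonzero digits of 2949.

648

2×9×4×9 = 648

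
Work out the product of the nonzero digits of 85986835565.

311040000

8×5×9×8×6×8×3×5×5×6×5 = 311040000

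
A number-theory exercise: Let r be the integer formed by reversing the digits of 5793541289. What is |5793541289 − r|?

Reverse of 5793541289 is 9821453975.
|5793541289 − 9821453975| = 4027912686

4027912686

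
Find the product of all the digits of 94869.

15552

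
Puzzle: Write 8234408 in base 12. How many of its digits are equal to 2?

8234408 in base 12 is 2911348.
The digit 2 appears 1 time.

1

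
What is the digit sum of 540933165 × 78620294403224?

540933165 × 78620294403224 = 42528324684767744523960
Sum of its 23 digits: 108.

108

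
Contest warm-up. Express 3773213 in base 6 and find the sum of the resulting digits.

23

3773213 in base 6 is 212512325.
Digit sum: 2+1+2+5+1+2+3+2+5 = 23.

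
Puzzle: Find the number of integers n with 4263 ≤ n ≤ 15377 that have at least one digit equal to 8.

3730

The integers in [4263, 15377] that have at least one digit equal to 8: 4268, 4278, 4280, 4281, 4282, 4283, …, 15358, 15368.
3730 qualify.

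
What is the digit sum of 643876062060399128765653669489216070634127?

6+4+3+8+7+6+0+6+2+0+6+0+3+9+9+1+2+8+7+6+5+6+5+3+6+6+9+4+8+9+2+1+6+0+7+0+6+3+4+1+2+7 = 193

193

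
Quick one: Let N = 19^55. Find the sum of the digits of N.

334

19^55 = 21451025166995254149858876344653692285151317490817439630771066475687099
Sum of its 71 digits: 334.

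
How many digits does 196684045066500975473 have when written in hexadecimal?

196684045066500975473 in base 16 is AA98A18E947B62B71, which has 17 digits.

17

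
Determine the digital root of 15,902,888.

1+5+9+0+2+8+8+8 = 41
4+1 = 5

5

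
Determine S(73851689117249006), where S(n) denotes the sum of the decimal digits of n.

77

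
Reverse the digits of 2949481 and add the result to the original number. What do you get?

4798973

Reverse of 2949481 is 1849492.
2949481 + 1849492 = 4798973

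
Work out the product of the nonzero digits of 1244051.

160

1×2×4×4×5×1 = 160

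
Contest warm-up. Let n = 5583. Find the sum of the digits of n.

21

5+5+8+3 = 21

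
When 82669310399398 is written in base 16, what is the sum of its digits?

88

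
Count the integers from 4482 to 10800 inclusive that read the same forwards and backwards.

63

The integers in [4482, 10800] that read the same forwards and backwards: 4554, 4664, 4774, 4884, 4994, 5005, …, 10601, 10701.
63 qualify.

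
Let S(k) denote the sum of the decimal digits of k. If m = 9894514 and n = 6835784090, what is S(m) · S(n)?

S(9894514) = 9+8+9+4+5+1+4 = 40.
S(6835784090) = 6+8+3+5+7+8+4+0+9+0 = 50.
40 · 50 = 2000.

2000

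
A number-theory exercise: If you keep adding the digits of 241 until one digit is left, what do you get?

7

2+4+1 = 7
(Equivalently, 241 mod 9 = 7.)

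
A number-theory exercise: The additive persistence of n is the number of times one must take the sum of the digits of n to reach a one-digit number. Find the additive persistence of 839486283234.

2

839486283234 → 60 → 6 (2 steps)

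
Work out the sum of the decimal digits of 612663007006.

6+1+2+6+6+3+0+0+7+0+0+6 = 37

37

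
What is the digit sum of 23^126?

793

23^126 = 3781876462438487703735819013332412063263979526587072786842908165397941585102035971308774899656281412530465317054199977732568600580654153033395286425565640729254612875432689
Sum of its 172 digits: 793.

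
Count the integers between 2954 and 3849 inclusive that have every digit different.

The integers in [2954, 3849] that have every digit different: 2954, 2956, 2957, 2958, 2960, 2961, …, 3847, 3849.
445 qualify.

445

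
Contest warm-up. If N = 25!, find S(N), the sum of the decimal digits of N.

72

25! = 15511210043330985984000000
Sum of its 26 digits: 72.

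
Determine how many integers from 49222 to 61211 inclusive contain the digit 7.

3980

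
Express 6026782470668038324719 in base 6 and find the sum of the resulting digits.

79

6026782470668038324719 in base 6 is 5515524001241205035254550143.
Digit sum: 5+5+1+5+5+2+4+0+0+1+2+4+1+2+0+5+0+3+5+2+5+4+5+5+0+1+4+3 = 79.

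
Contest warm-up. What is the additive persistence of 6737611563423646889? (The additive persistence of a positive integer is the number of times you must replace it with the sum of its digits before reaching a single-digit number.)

6737611563423646889 → 95 → 14 → 5 (3 steps)

3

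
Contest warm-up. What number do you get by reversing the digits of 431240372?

273042134

Reversing 431240372 gives 273042134.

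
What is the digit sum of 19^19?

127

19^19 = 1978419655660313589123979
Sum of its 25 digits: 127.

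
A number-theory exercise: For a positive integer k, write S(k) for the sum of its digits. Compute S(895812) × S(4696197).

S(895812) = 8+9+5+8+1+2 = 33.
S(4696197) = 4+6+9+6+1+9+7 = 42.
33 · 42 = 1386.

1386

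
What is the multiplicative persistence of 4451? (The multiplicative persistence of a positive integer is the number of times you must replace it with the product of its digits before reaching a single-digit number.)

2

4451 → 80 → 0 (2 steps)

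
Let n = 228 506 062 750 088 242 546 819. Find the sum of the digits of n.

100

2+2+8+5+0+6+0+6+2+7+5+0+0+8+8+2+4+2+5+4+6+8+1+9 = 100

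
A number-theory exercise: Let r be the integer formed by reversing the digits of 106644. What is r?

446601

Reversing 106644 gives 446601.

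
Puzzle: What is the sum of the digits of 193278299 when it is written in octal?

193278299 in base 8 is 1341230533.
Digit sum: 1+3+4+1+2+3+0+5+3+3 = 25.

25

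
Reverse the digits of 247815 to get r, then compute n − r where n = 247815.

Reverse of 247815 is 518742.
247815 − 518742 = -270927

-270927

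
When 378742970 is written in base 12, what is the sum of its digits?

378742970 in base 12 is A6A0BB62.
Digit sum: 10+6+10+0+11+11+6+2 = 56.

56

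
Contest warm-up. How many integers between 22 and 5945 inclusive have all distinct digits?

The integers in [22, 5945] that have all distinct digits: 23, 24, 25, 26, 27, 28, …, 5942, 5943.
3214 qualify.

3214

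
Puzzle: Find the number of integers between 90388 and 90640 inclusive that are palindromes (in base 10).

3

The integers in [90388, 90640] that are palindromes (in base 10): 90409, 90509, 90609.
3 qualify.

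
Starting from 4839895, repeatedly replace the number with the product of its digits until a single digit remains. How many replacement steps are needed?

2

4839895 → 311040 → 0 (2 steps)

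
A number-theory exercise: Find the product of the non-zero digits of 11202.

4

1×1×2×2 = 4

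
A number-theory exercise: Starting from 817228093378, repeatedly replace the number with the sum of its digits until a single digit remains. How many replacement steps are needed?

3

817228093378 → 58 → 13 → 4 (3 steps)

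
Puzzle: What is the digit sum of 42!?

189

42! = 1405006117752879898543142606244511569936384000000000
Sum of its 52 digits: 189.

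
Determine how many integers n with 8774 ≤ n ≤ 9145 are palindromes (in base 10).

The integers in [8774, 9145] that are palindromes (in base 10): 8778, 8888, 8998, 9009, 9119.
5 qualify.

5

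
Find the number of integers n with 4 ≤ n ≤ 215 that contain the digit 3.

The integers in [4, 215] that contain the digit 3: 13, 23, 30, 31, 32, 33, …, 203, 213.
39 qualify.

39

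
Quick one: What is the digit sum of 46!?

46! = 5502622159812088949850305428800254892961651752960000000000
Sum of its 58 digits: 216.

216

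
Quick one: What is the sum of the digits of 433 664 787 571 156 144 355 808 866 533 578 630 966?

4+3+3+6+6+4+7+8+7+5+7+1+1+5+6+1+4+4+3+5+5+8+0+8+8+6+6+5+3+3+5+7+8+6+3+0+9+6+6 = 192

192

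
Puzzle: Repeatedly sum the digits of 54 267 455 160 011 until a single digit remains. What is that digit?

5+4+2+6+7+4+5+5+1+6+0+0+1+1 = 47
4+7 = 11
1+1 = 2

2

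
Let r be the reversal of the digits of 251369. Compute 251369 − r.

-711783

Reverse of 251369 is 963152.
251369 − 963152 = -711783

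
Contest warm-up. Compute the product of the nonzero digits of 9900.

81

9×9 = 81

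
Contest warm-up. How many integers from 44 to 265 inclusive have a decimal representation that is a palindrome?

23

The integers in [44, 265] that have a decimal representation that is a palindrome: 44, 55, 66, 77, 88, 99, …, 252, 262.
23 qualify.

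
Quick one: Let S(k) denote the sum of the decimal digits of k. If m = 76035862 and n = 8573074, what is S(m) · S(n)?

S(76035862) = 7+6+0+3+5+8+6+2 = 37.
S(8573074) = 8+5+7+3+0+7+4 = 34.
37 · 34 = 1258.

1258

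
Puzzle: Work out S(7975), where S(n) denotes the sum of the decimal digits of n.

7+9+7+5 = 28

28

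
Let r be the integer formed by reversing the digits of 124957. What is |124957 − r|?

Reverse of 124957 is 759421.
|124957 − 759421| = 634464

634464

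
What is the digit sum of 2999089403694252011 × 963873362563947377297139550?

2999089403694252011 × 963873362563947377297139550 = 2890742388168682509410846589403903527135135050
Sum of its 46 digits: 197.

197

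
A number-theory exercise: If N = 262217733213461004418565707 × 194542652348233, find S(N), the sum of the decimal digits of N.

262217733213461004418565707 × 194542652348233 = 51012533312088053788294656627725355845731
Sum of its 41 digits: 175.

175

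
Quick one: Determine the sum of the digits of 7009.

7+0+0+9 = 16

16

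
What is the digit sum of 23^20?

115

23^20 = 1716155831334586342923895201
Sum of its 28 digits: 115.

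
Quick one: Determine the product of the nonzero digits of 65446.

2880

6×5×4×4×6 = 2880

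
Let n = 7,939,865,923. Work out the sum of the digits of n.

61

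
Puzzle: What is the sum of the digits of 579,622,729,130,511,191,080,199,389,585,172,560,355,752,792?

5+7+9+6+2+2+7+2+9+1+3+0+5+1+1+1+9+1+0+8+0+1+9+9+3+8+9+5+8+5+1+7+2+5+6+0+3+5+5+7+5+2+7+9+2 = 202

202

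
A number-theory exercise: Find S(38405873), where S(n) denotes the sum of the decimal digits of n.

3+8+4+0+5+8+7+3 = 38

38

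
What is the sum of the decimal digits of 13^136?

670

13^136 = 31354213678733635911164650912479057287232380108133268143361865784085839771102774695632601950948771908816812831552943801338010611629529997455360988164641
Sum of its 152 digits: 670.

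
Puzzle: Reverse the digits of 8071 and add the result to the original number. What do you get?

Reverse of 8071 is 1708.
8071 + 1708 = 9779

9779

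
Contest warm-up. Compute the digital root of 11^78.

The digital root of n equals n mod 9 (or 9 when 9 | n), so we need 11^78 mod 9.
11^78 ≡ 1 (mod 9), so the digital root is 1.

1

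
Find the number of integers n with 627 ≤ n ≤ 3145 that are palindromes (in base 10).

59

The integers in [627, 3145] that are palindromes (in base 10): 636, 646, 656, 666, 676, 686, …, 3003, 3113.
59 qualify.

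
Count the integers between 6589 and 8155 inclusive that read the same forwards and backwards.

16

The integers in [6589, 8155] that read the same forwards and backwards: 6666, 6776, 6886, 6996, 7007, 7117, …, 8008, 8118.
16 qualify.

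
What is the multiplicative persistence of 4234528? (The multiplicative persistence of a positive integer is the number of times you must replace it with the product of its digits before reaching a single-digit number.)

2

4234528 → 7680 → 0 (2 steps)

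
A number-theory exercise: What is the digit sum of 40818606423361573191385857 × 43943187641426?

40818606423361573191385857 × 43943187641426 = 1793699681323294223074375949164123712082
Sum of its 40 digits: 174.

174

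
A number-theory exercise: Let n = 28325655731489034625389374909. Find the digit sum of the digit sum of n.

First digit sum: 140.
1+4+0 = 5.

5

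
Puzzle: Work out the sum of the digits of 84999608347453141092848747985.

156

8+4+9+9+9+6+0+8+3+4+7+4+5+3+1+4+1+0+9+2+8+4+8+7+4+7+9+8+5 = 156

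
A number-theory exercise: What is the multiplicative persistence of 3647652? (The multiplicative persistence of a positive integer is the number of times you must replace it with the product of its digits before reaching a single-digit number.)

2

3647652 → 30240 → 0 (2 steps)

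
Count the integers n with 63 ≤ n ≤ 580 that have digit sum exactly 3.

The integers in [63, 580] that have digit sum exactly 3: 102, 111, 120, 201, 210, 300.
6 qualify.

6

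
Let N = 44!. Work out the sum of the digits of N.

216

44! = 2658271574788448768043625811014615890319638528000000000
Sum of its 55 digits: 216.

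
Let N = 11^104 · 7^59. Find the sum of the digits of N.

673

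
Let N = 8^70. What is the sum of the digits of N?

280

8^70 = 1645504557321206042154969182557350504982735865633579863348609024
Sum of its 64 digits: 280.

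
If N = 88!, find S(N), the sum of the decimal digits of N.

88! = 185482642257398439114796845645546284380220968949399346684421580986889562184028199319100141244804501828416633516851200000000000000000000
Sum of its 135 digits: 531.

531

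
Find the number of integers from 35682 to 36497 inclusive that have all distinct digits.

303

The integers in [35682, 36497] that have all distinct digits: 35682, 35684, 35687, 35689, 35690, 35691, …, 36495, 36497.
303 qualify.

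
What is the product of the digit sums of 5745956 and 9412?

S(5745956) = 5+7+4+5+9+5+6 = 41.
S(9412) = 9+4+1+2 = 16.
41 · 16 = 656.

656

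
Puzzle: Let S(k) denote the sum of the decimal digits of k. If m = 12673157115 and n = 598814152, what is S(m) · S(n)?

S(12673157115) = 1+2+6+7+3+1+5+7+1+1+5 = 39.
S(598814152) = 5+9+8+8+1+4+1+5+2 = 43.
39 · 43 = 1677.

1677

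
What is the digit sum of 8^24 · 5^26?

8^24 · 5^26 = 7036874417766400000000000000000000000000
Sum of its 40 digits: 70.

70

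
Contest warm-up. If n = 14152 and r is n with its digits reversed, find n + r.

39293

Reverse of 14152 is 25141.
14152 + 25141 = 39293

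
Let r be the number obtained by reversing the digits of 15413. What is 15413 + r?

Reverse of 15413 is 31451.
15413 + 31451 = 46864

46864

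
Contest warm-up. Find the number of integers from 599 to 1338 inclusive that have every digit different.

414

The integers in [599, 1338] that have every digit different: 601, 602, 603, 604, 605, 607, …, 1328, 1329.
414 qualify.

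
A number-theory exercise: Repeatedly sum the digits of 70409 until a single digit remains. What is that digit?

7+0+4+0+9 = 20
2+0 = 2

2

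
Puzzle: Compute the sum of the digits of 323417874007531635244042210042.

94

3+2+3+4+1+7+8+7+4+0+0+7+5+3+1+6+3+5+2+4+4+0+4+2+2+1+0+0+4+2 = 94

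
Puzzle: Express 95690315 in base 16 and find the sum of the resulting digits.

50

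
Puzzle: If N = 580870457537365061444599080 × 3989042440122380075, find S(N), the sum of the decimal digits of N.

174

580870457537365061444599080 × 3989042440122380075 = 2317116907329854086034420490426924843755331000
Sum of its 46 digits: 174.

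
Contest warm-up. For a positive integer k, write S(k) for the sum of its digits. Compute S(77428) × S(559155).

S(77428) = 7+7+4+2+8 = 28.
S(559155) = 5+5+9+1+5+5 = 30.
28 · 30 = 840.

840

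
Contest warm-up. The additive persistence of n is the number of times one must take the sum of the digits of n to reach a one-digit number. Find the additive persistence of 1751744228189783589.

3

1751744228189783589 → 99 → 18 → 9 (3 steps)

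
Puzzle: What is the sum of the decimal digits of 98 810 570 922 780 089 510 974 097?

125

9+8+8+1+0+5+7+0+9+2+2+7+8+0+0+8+9+5+1+0+9+7+4+0+9+7 = 125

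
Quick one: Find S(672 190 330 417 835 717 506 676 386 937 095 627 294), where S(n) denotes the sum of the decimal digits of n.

184

6+7+2+1+9+0+3+3+0+4+1+7+8+3+5+7+1+7+5+0+6+6+7+6+3+8+6+9+3+7+0+9+5+6+2+7+2+9+4 = 184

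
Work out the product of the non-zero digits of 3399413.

3×3×9×9×4×1×3 = 8748

8748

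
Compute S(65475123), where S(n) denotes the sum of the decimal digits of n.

33

6+5+4+7+5+1+2+3 = 33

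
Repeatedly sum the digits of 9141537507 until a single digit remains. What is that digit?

9+1+4+1+5+3+7+5+0+7 = 42
4+2 = 6

6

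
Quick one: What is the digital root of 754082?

8

7+5+4+0+8+2 = 26
2+6 = 8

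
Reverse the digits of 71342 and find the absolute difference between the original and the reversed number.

47025

Reverse of 71342 is 24317.
|71342 − 24317| = 47025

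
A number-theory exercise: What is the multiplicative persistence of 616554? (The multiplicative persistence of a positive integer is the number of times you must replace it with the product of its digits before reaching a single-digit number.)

616554 → 3600 → 0 (2 steps)

2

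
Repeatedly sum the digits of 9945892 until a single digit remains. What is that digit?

9+9+4+5+8+9+2 = 46
4+6 = 10
1+0 = 1

1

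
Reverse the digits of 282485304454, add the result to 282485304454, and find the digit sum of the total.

80

Reversal of 282485304454 is 454403584282; 282485304454 + 454403584282 = 736888888736.
Digit sum of 736888888736: 7+3+6+8+8+8+8+8+8+7+3+6 = 80.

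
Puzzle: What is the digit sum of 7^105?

397

7^105 = 54361846697263307560529495055267343940077014163990039113495978834700158362117849904436807
Sum of its 89 digits: 397.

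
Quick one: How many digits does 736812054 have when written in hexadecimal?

8

736812054 in base 16 is 2BEADC16, which has 8 digits.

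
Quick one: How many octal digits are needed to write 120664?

6

120664 in base 8 is 353530, which has 6 digits.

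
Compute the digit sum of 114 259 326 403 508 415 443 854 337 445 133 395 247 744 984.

1+1+4+2+5+9+3+2+6+4+0+3+5+0+8+4+1+5+4+4+3+8+5+4+3+3+7+4+4+5+1+3+3+3+9+5+2+4+7+7+4+4+9+8+4 = 190

190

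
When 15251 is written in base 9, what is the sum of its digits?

19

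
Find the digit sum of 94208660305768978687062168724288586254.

193

9+4+2+0+8+6+6+0+3+0+5+7+6+8+9+7+8+6+8+7+0+6+2+1+6+8+7+2+4+2+8+8+5+8+6+2+5+4 = 193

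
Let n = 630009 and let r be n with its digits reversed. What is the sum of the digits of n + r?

18

Reversal of 630009 is 900036; 630009 + 900036 = 1530045.
Digit sum of 1530045: 1+5+3+0+0+4+5 = 18.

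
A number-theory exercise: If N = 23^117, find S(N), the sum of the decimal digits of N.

719

23^117 = 2099697900880111780612874579046384971121280921205556667872438286436289288241533475908372710840807983799864713718934796766070341262407620554769043038216722154103
Sum of its 160 digits: 719.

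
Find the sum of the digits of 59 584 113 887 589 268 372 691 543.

137

5+9+5+8+4+1+1+3+8+8+7+5+8+9+2+6+8+3+7+2+6+9+1+5+4+3 = 137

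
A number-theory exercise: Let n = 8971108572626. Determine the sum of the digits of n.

8+9+7+1+1+0+8+5+7+2+6+2+6 = 62

62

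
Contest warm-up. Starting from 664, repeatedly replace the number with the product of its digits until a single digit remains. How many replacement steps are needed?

3

664 → 144 → 16 → 6 (3 steps)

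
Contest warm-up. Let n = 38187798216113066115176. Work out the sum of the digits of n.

3+8+1+8+7+7+9+8+2+1+6+1+1+3+0+6+6+1+1+5+1+7+6 = 98

98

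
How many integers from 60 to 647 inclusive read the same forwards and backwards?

The integers in [60, 647] that read the same forwards and backwards: 66, 77, 88, 99, 101, 111, …, 636, 646.
59 qualify.

59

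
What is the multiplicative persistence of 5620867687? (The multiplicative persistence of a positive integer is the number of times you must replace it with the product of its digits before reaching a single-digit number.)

1

5620867687 → 0 (1 step)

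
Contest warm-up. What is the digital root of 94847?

9+4+8+4+7 = 32
3+2 = 5

5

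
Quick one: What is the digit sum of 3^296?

603

3^296 = 1690018259982572543102790461507263160079798711423918968783706050350234533055544155479014890810974585040129437538246840034734725095872787340321
Sum of its 142 digits: 603.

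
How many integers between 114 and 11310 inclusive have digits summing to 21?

631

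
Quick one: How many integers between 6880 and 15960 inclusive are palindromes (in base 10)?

The integers in [6880, 15960] that are palindromes (in base 10): 6886, 6996, 7007, 7117, 7227, 7337, …, 15851, 15951.
92 qualify.

92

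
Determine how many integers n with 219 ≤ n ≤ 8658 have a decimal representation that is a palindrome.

The integers in [219, 8658] that have a decimal representation that is a palindrome: 222, 232, 242, 252, 262, 272, …, 8448, 8558.
154 qualify.

154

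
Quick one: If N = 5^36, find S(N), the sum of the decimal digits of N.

109

5^36 = 14551915228366851806640625
Sum of its 26 digits: 109.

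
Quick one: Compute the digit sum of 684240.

24

6+8+4+2+4+0 = 24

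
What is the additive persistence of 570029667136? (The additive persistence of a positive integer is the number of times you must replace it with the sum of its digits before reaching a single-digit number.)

570029667136 → 52 → 7 (2 steps)

2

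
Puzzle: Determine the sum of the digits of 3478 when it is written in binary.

3478 in base 2 is 110110010110.
Digit sum: 1+1+0+1+1+0+0+1+0+1+1+0 = 7.

7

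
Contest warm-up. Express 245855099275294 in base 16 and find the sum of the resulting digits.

124

245855099275294 in base 16 is DF9A99DBC81E.
Digit sum: 13+15+9+10+9+9+13+11+12+8+1+14 = 124.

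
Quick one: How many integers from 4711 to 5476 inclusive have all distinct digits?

The integers in [4711, 5476] that have all distinct digits: 4712, 4713, 4715, 4716, 4718, 4719, …, 5473, 5476.
424 qualify.

424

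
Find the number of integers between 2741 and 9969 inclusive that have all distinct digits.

The integers in [2741, 9969] that have all distinct digits: 2741, 2743, 2745, 2746, 2748, 2749, …, 9875, 9876.
3674 qualify.

3674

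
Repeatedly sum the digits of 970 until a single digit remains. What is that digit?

7

9+7+0 = 16
1+6 = 7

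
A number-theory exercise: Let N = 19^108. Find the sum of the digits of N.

577

19^108 = 1274643990900453659798803087141573961828057258261772051330158709162518180498490623283904649290602554066664274742104420816053361865053061041
Sum of its 139 digits: 577.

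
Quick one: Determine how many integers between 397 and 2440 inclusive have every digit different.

The integers in [397, 2440] that have every digit different: 397, 398, 401, 402, 403, 405, …, 2438, 2439.
1127 qualify.

1127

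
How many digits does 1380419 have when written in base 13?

1380419 in base 13 is 394421, which has 6 digits.

6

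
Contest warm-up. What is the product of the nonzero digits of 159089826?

311040

1×5×9×8×9×8×2×6 = 311040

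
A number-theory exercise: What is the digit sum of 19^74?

388

19^74 = 42439129824447471520208553699316782082156065318222202558554334018390269381432740632277521846921
Sum of its 95 digits: 388.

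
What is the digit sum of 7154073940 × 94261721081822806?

7154073940 × 94261721081822806 = 674355322331017144102275640
Sum of its 27 digits: 88.

88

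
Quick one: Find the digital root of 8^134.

The digital root of n equals n mod 9 (or 9 when 9 | n), so we need 8^134 mod 9.
8^134 ≡ 1 (mod 9), so the digital root is 1.

1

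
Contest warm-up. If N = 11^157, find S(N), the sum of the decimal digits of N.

713

11^157 = 31524744095520531467768306846778913774895006726001287572646495925500100597105471954681269001361880901554505243762796616373417280718696792932733326614123265344386171
Sum of its 164 digits: 713.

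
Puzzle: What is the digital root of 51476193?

5+1+4+7+6+1+9+3 = 36
3+6 = 9

9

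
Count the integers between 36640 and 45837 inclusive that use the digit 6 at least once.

The integers in [36640, 45837] that use the digit 6 at least once: 36640, 36641, 36642, 36643, 36644, 36645, …, 45826, 45836.
2765 qualify.

2765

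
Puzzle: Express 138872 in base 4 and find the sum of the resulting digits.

14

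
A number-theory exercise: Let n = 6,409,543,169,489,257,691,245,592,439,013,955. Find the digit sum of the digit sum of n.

11

First digit sum: 164.
1+6+4 = 11.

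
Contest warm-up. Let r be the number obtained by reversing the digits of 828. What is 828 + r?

1656

Reverse of 828 is 828.
828 + 828 = 1656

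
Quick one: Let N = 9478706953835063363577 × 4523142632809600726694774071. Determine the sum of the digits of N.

204

9478706953835063363577 × 4523142632809600726694774071 = 42873543526800199034168120316203937192557345411967
Sum of its 50 digits: 204.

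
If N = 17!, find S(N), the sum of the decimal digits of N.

63

17! = 355687428096000
Sum of its 15 digits: 63.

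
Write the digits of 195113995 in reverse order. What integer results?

599311591

Reversing 195113995 gives 599311591.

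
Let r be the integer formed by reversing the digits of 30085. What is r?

58003

Reversing 30085 gives 58003.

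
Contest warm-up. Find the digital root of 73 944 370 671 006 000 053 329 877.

2

7+3+9+4+4+3+7+0+6+7+1+0+0+6+0+0+0+0+5+3+3+2+9+8+7+7 = 101
1+0+1 = 2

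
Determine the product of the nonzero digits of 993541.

4860

9×9×3×5×4×1 = 4860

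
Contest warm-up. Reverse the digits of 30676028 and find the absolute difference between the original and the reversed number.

51391575

Reverse of 30676028 is 82067603.
|30676028 − 82067603| = 51391575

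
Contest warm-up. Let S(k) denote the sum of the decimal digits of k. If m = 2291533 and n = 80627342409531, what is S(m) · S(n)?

S(2291533) = 2+2+9+1+5+3+3 = 25.
S(80627342409531) = 8+0+6+2+7+3+4+2+4+0+9+5+3+1 = 54.
25 · 54 = 1350.

1350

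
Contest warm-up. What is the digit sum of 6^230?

810

6^230 = 94359925263804193623936900745734126671857074734587930067844115644068295841001451281025597462893648234330998228418489794737967675446138010404532982725444968662400790000678025035776
Sum of its 179 digits: 810.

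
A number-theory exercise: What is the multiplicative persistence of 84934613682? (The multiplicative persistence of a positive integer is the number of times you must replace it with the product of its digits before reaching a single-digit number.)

3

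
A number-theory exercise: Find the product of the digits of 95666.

9720

9×5×6×6×6 = 9720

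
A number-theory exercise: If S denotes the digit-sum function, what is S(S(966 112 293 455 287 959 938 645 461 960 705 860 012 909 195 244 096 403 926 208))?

First digit sum: 275.
2+7+5 = 14.

14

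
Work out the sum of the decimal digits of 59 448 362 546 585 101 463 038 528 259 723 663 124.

165

5+9+4+4+8+3+6+2+5+4+6+5+8+5+1+0+1+4+6+3+0+3+8+5+2+8+2+5+9+7+2+3+6+6+3+1+2+4 = 165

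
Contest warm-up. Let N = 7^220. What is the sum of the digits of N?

880

7^220 = 834773786903109305344603351739465865107651363442259632089347254497907859217772802377135814293963352754609908889106995633898481493306777930427722316971727220485281858136786837689193732001
Sum of its 186 digits: 880.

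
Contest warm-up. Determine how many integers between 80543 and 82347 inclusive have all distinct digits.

585

The integers in [80543, 82347] that have all distinct digits: 80543, 80546, 80547, 80549, 80561, 80562, …, 82346, 82347.
585 qualify.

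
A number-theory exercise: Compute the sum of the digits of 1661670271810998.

1+6+6+1+6+7+0+2+7+1+8+1+0+9+9+8 = 72

72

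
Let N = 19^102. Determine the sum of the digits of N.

622

19^102 = 27093636335568966384087973336955342845594862136002343145198167490210634603664678386698819590403728523367737012770669993746176458361
Sum of its 131 digits: 622.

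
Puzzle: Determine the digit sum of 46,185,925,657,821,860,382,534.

4+6+1+8+5+9+2+5+6+5+7+8+2+1+8+6+0+3+8+2+5+3+4 = 108

108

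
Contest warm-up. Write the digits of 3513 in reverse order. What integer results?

3153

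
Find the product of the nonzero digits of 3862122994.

373248

3×8×6×2×1×2×2×9×9×4 = 373248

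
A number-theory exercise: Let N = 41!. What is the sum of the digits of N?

144

41! = 33452526613163807108170062053440751665152000000000
Sum of its 50 digits: 144.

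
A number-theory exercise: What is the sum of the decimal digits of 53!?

279

53! = 4274883284060025564298013753389399649690343788366813724672000000000000
Sum of its 70 digits: 279.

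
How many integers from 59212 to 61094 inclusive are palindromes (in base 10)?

The integers in [59212, 61094] that are palindromes (in base 10): 59295, 59395, 59495, 59595, 59695, 59795, …, 60906, 61016.
19 qualify.

19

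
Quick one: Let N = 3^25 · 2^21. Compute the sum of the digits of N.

81

3^25 · 2^21 = 1776893001870606336
Sum of its 19 digits: 81.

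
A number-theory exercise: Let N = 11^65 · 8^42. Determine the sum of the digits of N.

11^65 · 8^42 = 4171612776827236609847298601682487819436164630409573907937488485342078517280273879267908682659573440446464
Sum of its 106 digits: 518.

518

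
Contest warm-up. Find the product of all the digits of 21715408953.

2×1×7×1×5×4×0×8×9×5×3 = 0

0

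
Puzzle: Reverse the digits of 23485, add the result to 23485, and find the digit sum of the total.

26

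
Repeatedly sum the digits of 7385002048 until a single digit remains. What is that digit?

7+3+8+5+0+0+2+0+4+8 = 37
3+7 = 10
1+0 = 1

1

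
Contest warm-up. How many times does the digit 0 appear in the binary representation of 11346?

8

11346 in base 2 is 10110001010010.
The digit 0 appears 8 times.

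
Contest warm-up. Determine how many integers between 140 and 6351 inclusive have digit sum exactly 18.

The integers in [140, 6351] that have digit sum exactly 18: 189, 198, 279, 288, 297, 369, …, 6336, 6345.
438 qualify.

438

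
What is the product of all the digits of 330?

0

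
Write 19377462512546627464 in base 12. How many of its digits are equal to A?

1

19377462512546627464 in base 12 is 88985345974BA354B4.
The digit A appears 1 time.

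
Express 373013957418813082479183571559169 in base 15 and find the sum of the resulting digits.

189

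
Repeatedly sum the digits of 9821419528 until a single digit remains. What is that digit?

9+8+2+1+4+1+9+5+2+8 = 49
4+9 = 13
1+3 = 4
(Equivalently, 9821419528 mod 9 = 4.)

4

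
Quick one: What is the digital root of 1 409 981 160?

3

1+4+0+9+9+8+1+1+6+0 = 39
3+9 = 12
1+2 = 3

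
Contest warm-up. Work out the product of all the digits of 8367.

1008

8×3×6×7 = 1008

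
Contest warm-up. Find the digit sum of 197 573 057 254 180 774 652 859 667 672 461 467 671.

193

1+9+7+5+7+3+0+5+7+2+5+4+1+8+0+7+7+4+6+5+2+8+5+9+6+6+7+6+7+2+4+6+1+4+6+7+6+7+1 = 193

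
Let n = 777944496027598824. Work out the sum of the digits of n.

7+7+7+9+4+4+4+9+6+0+2+7+5+9+8+8+2+4 = 102

102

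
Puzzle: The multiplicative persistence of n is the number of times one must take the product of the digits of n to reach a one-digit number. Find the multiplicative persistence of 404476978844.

1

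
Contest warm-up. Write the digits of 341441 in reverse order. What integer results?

144143

Reversing 341441 gives 144143.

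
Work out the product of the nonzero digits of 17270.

98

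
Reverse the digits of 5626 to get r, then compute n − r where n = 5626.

Reverse of 5626 is 6265.
5626 − 6265 = -639

-639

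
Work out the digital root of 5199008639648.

5+1+9+9+0+0+8+6+3+9+6+4+8 = 68
6+8 = 14
1+4 = 5

5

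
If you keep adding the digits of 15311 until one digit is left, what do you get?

1+5+3+1+1 = 11
1+1 = 2

2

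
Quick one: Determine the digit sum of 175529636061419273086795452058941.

1+7+5+5+2+9+6+3+6+0+6+1+4+1+9+2+7+3+0+8+6+7+9+5+4+5+2+0+5+8+9+4+1 = 150

150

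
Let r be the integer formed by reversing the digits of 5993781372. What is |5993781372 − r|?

3261907377

Reverse of 5993781372 is 2731873995.
|5993781372 − 2731873995| = 3261907377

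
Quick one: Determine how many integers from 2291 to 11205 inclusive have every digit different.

4256

The integers in [2291, 11205] that have every digit different: 2301, 2304, 2305, 2306, 2307, 2308, …, 10986, 10987.
4256 qualify.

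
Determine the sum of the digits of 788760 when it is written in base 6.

20

788760 in base 6 is 24523400.
Digit sum: 2+4+5+2+3+4+0+0 = 20.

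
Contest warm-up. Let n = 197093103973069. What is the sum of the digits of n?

67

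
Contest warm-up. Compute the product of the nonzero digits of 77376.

6174

7×7×3×7×6 = 6174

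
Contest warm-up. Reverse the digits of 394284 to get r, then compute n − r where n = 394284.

-88209

Reverse of 394284 is 482493.
394284 − 482493 = -88209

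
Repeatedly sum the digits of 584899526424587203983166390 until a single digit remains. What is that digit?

1

5+8+4+8+9+9+5+2+6+4+2+4+5+8+7+2+0+3+9+8+3+1+6+6+3+9+0 = 136
1+3+6 = 10
1+0 = 1
(Equivalently, 584899526424587203983166390 mod 9 = 1.)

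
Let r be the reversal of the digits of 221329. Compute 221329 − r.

-701793

Reverse of 221329 is 923122.
221329 − 923122 = -701793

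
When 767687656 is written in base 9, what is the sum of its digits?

48

767687656 in base 9 is 1874476434.
Digit sum: 1+8+7+4+4+7+6+4+3+4 = 48.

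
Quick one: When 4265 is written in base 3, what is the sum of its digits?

4265 in base 3 is 12211222.
Digit sum: 1+2+2+1+1+2+2+2 = 13.

13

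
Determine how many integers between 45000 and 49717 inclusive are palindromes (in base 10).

The integers in [45000, 49717] that are palindromes (in base 10): 45054, 45154, 45254, 45354, 45454, 45554, …, 49594, 49694.
47 qualify.

47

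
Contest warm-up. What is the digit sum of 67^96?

67^96 = 20099305868611437007385919236065252342815640168402060133217372748206836665156851624711541908340867256339476186148424002349755624312839913256284030187536759151051204339296273281
Sum of its 176 digits: 721.

721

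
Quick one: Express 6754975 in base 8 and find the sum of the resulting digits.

6754975 in base 8 is 31611237.
Digit sum: 3+1+6+1+1+2+3+7 = 24.

24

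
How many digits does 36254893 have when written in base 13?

7

36254893 in base 13 is 7684CCC, which has 7 digits.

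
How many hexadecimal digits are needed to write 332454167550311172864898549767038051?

30

332454167550311172864898549767038051 in base 16 is 400741876812C3446D8564B32D6463, which has 30 digits.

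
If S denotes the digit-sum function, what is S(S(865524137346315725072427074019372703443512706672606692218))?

13

First digit sum: 229.
2+2+9 = 13.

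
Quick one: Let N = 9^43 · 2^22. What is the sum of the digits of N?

9^43 · 2^22 = 451947314882525488626740642145174757891916169216
Sum of its 48 digits: 225.

225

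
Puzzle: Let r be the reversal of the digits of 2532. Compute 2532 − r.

Reverse of 2532 is 2352.
2532 − 2352 = 180

180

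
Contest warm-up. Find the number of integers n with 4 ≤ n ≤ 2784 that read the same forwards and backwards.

The integers in [4, 2784] that read the same forwards and backwards: 4, 5, 6, 7, 8, 9, …, 2662, 2772.
123 qualify.

123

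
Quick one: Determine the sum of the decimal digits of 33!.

144

33! = 8683317618811886495518194401280000000
Sum of its 37 digits: 144.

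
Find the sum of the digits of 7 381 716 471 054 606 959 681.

104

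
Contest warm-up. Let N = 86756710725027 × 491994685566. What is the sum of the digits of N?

86756710725027 × 491994685566 = 42683840613900078751860282
Sum of its 26 digits: 108.

108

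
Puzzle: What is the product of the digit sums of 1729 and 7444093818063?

S(1729) = 1+7+2+9 = 19.
S(7444093818063) = 7+4+4+4+0+9+3+8+1+8+0+6+3 = 57.
19 · 57 = 1083.

1083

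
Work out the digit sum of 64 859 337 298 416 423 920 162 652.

6+4+8+5+9+3+3+7+2+9+8+4+1+6+4+2+3+9+2+0+1+6+2+6+5+2 = 117

117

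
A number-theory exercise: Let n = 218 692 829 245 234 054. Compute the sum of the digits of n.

2+1+8+6+9+2+8+2+9+2+4+5+2+3+4+0+5+4 = 76

76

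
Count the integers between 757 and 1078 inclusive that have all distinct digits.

211

The integers in [757, 1078] that have all distinct digits: 758, 759, 760, 761, 762, 763, …, 1076, 1078.
211 qualify.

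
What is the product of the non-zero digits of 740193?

756

7×4×1×9×3 = 756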